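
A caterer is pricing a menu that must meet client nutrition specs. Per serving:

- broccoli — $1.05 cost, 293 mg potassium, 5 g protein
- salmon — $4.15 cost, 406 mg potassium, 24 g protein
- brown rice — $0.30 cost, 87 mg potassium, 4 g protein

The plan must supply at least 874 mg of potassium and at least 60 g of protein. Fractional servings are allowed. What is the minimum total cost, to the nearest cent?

This is a tiny linear program; its minimum lies at a vertex of the feasible set. List the vertices and price them.
broccoli only: max(874/293, 60/5) = 12 servings → $12.60.
salmon only: max(874/406, 60/24) = 2.5 servings → $10.38.
brown rice only: max(874/87, 60/4) = 15 servings → $4.50.
broccoli + salmon with both targets exact would need a negative amount; discard.
broccoli + brown rice: intersection lies outside the first quadrant.
salmon + brown rice: the both-tight solution has a negative serving — not a feasible corner.
Cheapest feasible corner: $4.50.

$4.50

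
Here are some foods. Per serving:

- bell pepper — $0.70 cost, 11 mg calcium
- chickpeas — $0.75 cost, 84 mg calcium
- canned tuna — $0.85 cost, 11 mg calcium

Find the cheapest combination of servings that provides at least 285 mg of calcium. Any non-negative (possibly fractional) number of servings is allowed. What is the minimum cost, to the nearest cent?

$2.54

Cost per mg of calcium: chickpeas $0.0089, bell pepper $0.0636, canned tuna $0.0773.
With no serving limits, use only chickpeas: 285 mg / 84 mg = 3.393 servings × $0.75 = $2.54.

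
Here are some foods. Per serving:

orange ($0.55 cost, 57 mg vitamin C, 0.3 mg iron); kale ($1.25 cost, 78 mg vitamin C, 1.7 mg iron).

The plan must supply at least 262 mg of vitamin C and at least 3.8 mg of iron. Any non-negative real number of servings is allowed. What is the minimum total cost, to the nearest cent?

$3.46

Compare the cost at each extreme point of the feasible region.
orange only: max(262/57, 3.8/0.3) = 12.67 servings → $6.97.
kale only: max(262/78, 3.8/1.7) = 3.359 servings → $4.20.
orange + kale with both tight: 2.027 servings and 1.878 servings → $3.46.
Cheapest feasible corner: $3.46.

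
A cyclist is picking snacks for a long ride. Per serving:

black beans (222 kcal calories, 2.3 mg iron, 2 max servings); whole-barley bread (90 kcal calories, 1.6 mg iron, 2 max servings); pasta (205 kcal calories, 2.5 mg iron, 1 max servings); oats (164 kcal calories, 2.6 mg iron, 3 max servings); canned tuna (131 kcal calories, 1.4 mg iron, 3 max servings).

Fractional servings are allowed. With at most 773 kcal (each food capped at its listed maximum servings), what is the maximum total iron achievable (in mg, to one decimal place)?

Iron per kcal: whole-barley bread 0.01778, oats 0.01585, pasta 0.0122, canned tuna 0.01069, black beans 0.01036.
Take 2 servings of whole-barley bread: uses 180 kcal, +3.2 mg iron (running total 3.2 mg).
Take 3 servings of oats: uses 492 kcal, +7.8 mg iron (running total 11.0 mg).
Take 0.4927 servings of pasta: uses 101 kcal, +1.2 mg iron (running total 12.2 mg).
Filling greedily by iron-per-kcal is optimal for one linear limit, giving 12.2 mg.

12.2 mg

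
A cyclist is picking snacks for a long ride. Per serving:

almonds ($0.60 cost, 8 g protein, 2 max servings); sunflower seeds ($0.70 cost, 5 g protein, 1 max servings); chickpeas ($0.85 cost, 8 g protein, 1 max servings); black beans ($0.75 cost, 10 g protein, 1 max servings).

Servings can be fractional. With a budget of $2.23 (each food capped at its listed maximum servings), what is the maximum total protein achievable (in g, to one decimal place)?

Protein per dollar: almonds 13.33, black beans 13.33, chickpeas 9.412, sunflower seeds 7.143.
Take 2 servings of almonds: spends $1.20, +16.0 g protein (running total 16.0 g).
Take 1 serving of black beans: spends $0.75, +10.0 g protein (running total 26.0 g).
Take 0.3294 servings of chickpeas: spends $0.28, +2.6 g protein (running total 28.6 g).
Filling greedily by protein-per-dollar is optimal for one linear limit, giving 28.6 g.

28.6 g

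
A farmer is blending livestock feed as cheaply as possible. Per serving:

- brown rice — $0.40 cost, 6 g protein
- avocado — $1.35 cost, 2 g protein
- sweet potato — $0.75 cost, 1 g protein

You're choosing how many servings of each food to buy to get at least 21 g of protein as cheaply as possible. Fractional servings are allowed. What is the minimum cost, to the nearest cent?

Cost per g of protein: brown rice $0.0667, avocado $0.6750, sweet potato $0.7500.
With no serving limits, use only brown rice: 21 g / 6 g = 3.5 servings × $0.40 = $1.40.

$1.40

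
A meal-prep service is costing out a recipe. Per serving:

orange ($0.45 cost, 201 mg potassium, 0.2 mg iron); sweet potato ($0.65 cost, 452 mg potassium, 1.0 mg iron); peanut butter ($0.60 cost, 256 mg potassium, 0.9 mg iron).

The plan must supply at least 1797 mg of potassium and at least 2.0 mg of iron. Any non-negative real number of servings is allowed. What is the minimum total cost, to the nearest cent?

$2.58

Minimising a linear cost over {potassium ≥ 1797, iron ≥ 2.0, servings ≥ 0} — the optimum is at a vertex, using one or two foods.
orange only: max(1797/201, 2.0/0.2) = 10 servings → $4.50.
sweet potato only: max(1797/452, 2.0/1.0) = 3.976 servings → $2.58.
peanut butter only: max(1797/256, 2.0/0.9) = 7.02 servings → $4.21.
orange + sweet potato with both tight: 8.074 servings and 0.3852 servings → $3.88.
orange + peanut butter with both tight: 8.522 servings and 0.3285 servings → $4.03.
sweet potato + peanut butter: intersection lies outside the first quadrant.
The minimum over all feasible corners is $2.58.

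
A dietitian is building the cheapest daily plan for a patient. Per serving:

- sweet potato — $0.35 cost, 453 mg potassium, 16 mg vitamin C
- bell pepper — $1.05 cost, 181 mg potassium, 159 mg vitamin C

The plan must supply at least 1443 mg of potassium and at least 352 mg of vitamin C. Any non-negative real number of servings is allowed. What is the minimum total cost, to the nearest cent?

Minimising a linear cost over {potassium ≥ 1443, vitamin C ≥ 352, servings ≥ 0} — the optimum is at a vertex, using one or two foods.
sweet potato only: max(1443/453, 352/16) = 22 servings → $7.70.
bell pepper only: max(1443/181, 352/159) = 7.972 servings → $8.37.
sweet potato + bell pepper with both tight: 2.397 servings and 1.973 servings → $2.91.
Cheapest feasible corner: $2.91.

$2.91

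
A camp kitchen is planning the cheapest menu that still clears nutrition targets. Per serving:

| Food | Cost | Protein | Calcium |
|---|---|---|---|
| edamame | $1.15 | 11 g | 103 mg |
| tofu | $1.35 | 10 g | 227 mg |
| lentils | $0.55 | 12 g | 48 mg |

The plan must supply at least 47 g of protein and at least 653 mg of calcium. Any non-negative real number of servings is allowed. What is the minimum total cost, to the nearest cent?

$4.37

edamame only: max(47/11, 653/103) = 6.34 servings → $7.29.
tofu only: max(47/10, 653/227) = 4.7 servings → $6.34.
lentils only: max(47/12, 653/48) = 13.6 servings → $7.48.
edamame + tofu with both tight: 2.821 servings and 1.596 servings → $5.40.
edamame + lentils: the both-tight solution has a negative serving — not a feasible corner.
tofu + lentils with both tight: 2.487 servings and 1.844 servings → $4.37.
Cheapest feasible corner: $4.37.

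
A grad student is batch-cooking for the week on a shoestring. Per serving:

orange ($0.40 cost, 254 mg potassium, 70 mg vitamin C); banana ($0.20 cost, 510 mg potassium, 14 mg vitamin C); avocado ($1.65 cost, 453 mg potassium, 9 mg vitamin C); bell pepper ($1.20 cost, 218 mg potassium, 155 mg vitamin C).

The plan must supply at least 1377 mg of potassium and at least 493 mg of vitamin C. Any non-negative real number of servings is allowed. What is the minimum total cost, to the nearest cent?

orange only: max(1377/254, 493/70) = 7.043 servings → $2.82.
banana only: max(1377/510, 493/14) = 35.21 servings → $7.04.
avocado only: max(1377/453, 493/9) = 54.78 servings → $90.38.
bell pepper only: max(1377/218, 493/155) = 6.317 servings → $7.58.
orange + banana: the both-tight solution has a negative serving — not a feasible corner.
orange + avocado: the both-tight solution has a negative serving — not a feasible corner.
orange + bell pepper with both tight: 4.395 servings and 1.196 servings → $3.19.
banana + avocado: intersection lies outside the first quadrant.
banana + bell pepper with both tight: 1.394 servings and 3.055 servings → $3.94.
avocado + bell pepper with both tight: 1.552 servings and 3.091 servings → $6.27.
Cheapest feasible corner: $2.82.

$2.82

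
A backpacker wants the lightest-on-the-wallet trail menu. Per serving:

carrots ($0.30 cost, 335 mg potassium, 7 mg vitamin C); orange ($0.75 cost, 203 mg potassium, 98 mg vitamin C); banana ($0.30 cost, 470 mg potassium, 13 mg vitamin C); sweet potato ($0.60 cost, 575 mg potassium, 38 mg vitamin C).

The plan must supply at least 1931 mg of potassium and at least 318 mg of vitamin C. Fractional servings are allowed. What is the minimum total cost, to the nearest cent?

Compare the cost at each extreme point of the feasible region.
carrots only: max(1931/335, 318/7) = 45.43 servings → $13.63.
orange only: max(1931/203, 318/98) = 9.512 servings → $7.13.
banana only: max(1931/470, 318/13) = 24.46 servings → $7.34.
sweet potato only: max(1931/575, 318/38) = 8.368 servings → $5.02.
carrots + orange with both tight: 3.97 servings and 2.961 servings → $3.41.
carrots + banana: intersection lies outside the first quadrant.
carrots + sweet potato with both targets exact would need a negative amount; discard.
orange + banana with both tight: 2.864 servings and 2.872 servings → $3.01.
orange + sweet potato with both tight: 2.251 servings and 2.564 servings → $3.23.
banana + sweet potato: intersection lies outside the first quadrant.
So the least-cost plan costs $3.01.

$3.01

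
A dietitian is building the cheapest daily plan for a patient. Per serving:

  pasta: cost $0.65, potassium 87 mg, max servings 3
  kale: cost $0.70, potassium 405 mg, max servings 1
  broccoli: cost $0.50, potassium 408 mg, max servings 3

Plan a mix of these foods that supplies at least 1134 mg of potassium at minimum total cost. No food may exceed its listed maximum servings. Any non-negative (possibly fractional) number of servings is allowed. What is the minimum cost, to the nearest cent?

Cost per mg of potassium: broccoli $0.0012, kale $0.0017, pasta $0.0075.
Take 2.779 servings of broccoli: +1134.0 mg potassium for $1.39 (total $1.39, still need 0.0 mg).
Filling from the cheapest source first is optimal under one linear minimum: $1.39.

$1.39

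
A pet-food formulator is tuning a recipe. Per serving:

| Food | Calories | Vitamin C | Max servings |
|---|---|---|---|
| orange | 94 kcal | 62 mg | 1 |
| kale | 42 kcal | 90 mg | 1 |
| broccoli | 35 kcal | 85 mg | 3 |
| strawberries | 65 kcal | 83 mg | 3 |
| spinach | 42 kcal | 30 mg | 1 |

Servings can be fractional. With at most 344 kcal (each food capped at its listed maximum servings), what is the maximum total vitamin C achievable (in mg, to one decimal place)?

Vitamin C per kcal: broccoli 2.429, kale 2.143, strawberries 1.277, spinach 0.7143, orange 0.6596.
Take 3 servings of broccoli: uses 105 kcal, +255.0 mg vitamin C (running total 255.0 mg).
Take 1 serving of kale: uses 42 kcal, +90.0 mg vitamin C (running total 345.0 mg).
Take 3 servings of strawberries: uses 195 kcal, +249.0 mg vitamin C (running total 594.0 mg).
Take 0.04762 servings of spinach: uses 2 kcal, +1.4 mg vitamin C (running total 595.4 mg).
Greedy by best ratio exhausts the calories allowance optimally: 595.4 mg.

595.4 mg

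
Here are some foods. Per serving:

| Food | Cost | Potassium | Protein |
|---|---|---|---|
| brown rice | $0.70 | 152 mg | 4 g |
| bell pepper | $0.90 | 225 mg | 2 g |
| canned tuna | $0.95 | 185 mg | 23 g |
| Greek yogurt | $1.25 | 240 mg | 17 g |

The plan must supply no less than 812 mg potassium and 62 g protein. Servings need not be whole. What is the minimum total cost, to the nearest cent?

$3.79

An LP optimum is at a vertex; with two nutrient constraints at most two foods are used. Check each candidate.
brown rice only: max(812/152, 62/4) = 15.5 servings → $10.85.
bell pepper only: max(812/225, 62/2) = 31 servings → $27.90.
canned tuna only: max(812/185, 62/23) = 4.389 servings → $4.17.
Greek yogurt only: max(812/240, 62/17) = 3.647 servings → $4.56.
brown rice + bell pepper: intersection lies outside the first quadrant.
brown rice + canned tuna with both tight: 2.615 servings and 2.241 servings → $3.96.
brown rice + Greek yogurt with both targets exact would need a negative amount; discard.
bell pepper + canned tuna with both tight: 1.5 servings and 2.565 servings → $3.79.
bell pepper + Greek yogurt with both targets exact would need a negative amount; discard.
canned tuna + Greek yogurt with both tight: 0.4531 servings and 3.034 servings → $4.22.
So the least-cost plan costs $3.79.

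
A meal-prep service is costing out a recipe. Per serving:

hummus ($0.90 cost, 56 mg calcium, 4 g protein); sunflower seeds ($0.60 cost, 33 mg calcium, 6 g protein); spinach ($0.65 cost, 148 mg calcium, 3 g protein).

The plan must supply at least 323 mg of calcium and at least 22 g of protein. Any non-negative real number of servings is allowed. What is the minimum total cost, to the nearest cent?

With two linear requirements the optimum uses one or two foods; enumerate the corners.
hummus only: max(323/56, 22/4) = 5.768 servings → $5.19.
sunflower seeds only: max(323/33, 22/6) = 9.788 servings → $5.87.
spinach only: max(323/148, 22/3) = 7.333 servings → $4.77.
hummus + sunflower seeds: the both-tight solution has a negative serving — not a feasible corner.
hummus + spinach with both tight: 5.394 servings and 0.1415 servings → $4.95.
sunflower seeds + spinach with both tight: 2.899 servings and 1.536 servings → $2.74.
So the least-cost plan costs $2.74.

$2.74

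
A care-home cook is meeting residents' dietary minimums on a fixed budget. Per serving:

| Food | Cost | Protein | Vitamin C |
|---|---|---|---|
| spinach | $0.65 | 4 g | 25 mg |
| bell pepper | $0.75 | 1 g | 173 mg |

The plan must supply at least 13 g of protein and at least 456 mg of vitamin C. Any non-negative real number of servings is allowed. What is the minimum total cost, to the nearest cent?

For a min-cost LP with two ≥-constraints, a basic feasible solution has at most two positive variables.
spinach only: max(13/4, 456/25) = 18.24 servings → $11.86.
bell pepper only: max(13/1, 456/173) = 13 servings → $9.75.
spinach + bell pepper with both tight: 2.688 servings and 2.247 servings → $3.43.
So the least-cost plan costs $3.43.

$3.43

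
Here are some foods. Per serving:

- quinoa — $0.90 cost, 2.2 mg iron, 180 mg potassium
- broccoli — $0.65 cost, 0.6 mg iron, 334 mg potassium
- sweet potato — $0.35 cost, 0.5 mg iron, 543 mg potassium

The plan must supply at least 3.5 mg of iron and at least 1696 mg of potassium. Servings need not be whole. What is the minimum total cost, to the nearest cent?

$1.84

For a min-cost LP with two ≥-constraints, a basic feasible solution has at most two positive variables.
quinoa only: max(3.5/2.2, 1696/180) = 9.422 servings → $8.48.
broccoli only: max(3.5/0.6, 1696/334) = 5.833 servings → $3.79.
sweet potato only: max(3.5/0.5, 1696/543) = 7 servings → $2.45.
quinoa + broccoli with both tight: 0.2415 servings and 4.948 servings → $3.43.
quinoa + sweet potato with both tight: 0.9528 servings and 2.808 servings → $1.84.
broccoli + sweet potato with both targets exact would need a negative amount; discard.
Cheapest feasible corner: $1.84.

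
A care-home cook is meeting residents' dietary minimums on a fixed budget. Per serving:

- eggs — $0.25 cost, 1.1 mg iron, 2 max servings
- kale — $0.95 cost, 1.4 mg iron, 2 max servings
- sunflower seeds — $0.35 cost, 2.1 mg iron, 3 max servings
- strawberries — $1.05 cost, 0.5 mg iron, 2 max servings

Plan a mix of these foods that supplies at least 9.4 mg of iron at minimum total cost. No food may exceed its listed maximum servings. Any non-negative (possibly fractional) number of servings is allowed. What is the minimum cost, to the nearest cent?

$2.16

Cost per mg of iron: sunflower seeds $0.1667, eggs $0.2273, kale $0.6786, strawberries $2.1000.
Take 3 servings of sunflower seeds: +6.3 mg iron for $1.05 (total $1.05, still need 3.1 mg).
Take 2 servings of eggs: +2.2 mg iron for $0.50 (total $1.55, still need 0.9 mg).
Take 0.6429 servings of kale: +0.9 mg iron for $0.61 (total $2.16, still need 0.0 mg).
Filling from the cheapest source first is optimal under one linear minimum: $2.16.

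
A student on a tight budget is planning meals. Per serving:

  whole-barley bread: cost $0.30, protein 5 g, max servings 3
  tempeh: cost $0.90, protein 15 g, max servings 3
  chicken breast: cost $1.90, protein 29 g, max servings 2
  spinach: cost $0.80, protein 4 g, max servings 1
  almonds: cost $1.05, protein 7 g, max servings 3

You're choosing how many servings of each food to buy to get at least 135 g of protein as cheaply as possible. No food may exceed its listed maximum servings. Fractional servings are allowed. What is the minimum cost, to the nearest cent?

$9.95

Cost per g of protein: whole-barley bread $0.0600, tempeh $0.0600, chicken breast $0.0655, almonds $0.1500, spinach $0.2000.
Take 3 servings of whole-barley bread: +15.0 g protein for $0.90 (total $0.90, still need 120.0 g).
Take 3 servings of tempeh: +45.0 g protein for $2.70 (total $3.60, still need 75.0 g).
Take 2 servings of chicken breast: +58.0 g protein for $3.80 (total $7.40, still need 17.0 g).
Take 2.429 servings of almonds: +17.0 g protein for $2.55 (total $9.95, still need 0.0 g).
Filling from the cheapest source first is optimal under one linear minimum: $9.95.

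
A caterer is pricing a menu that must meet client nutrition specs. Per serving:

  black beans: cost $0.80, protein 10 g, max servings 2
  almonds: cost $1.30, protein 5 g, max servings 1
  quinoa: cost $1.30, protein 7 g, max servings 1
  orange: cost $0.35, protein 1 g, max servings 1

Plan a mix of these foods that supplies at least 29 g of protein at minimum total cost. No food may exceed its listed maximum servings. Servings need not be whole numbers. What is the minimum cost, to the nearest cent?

$3.42

Cost per g of protein: black beans $0.0800, quinoa $0.1857, almonds $0.2600, orange $0.3500.
Take 2 servings of black beans: +20.0 g protein for $1.60 (total $1.60, still need 9.0 g).
Take 1 serving of quinoa: +7.0 g protein for $1.30 (total $2.90, still need 2.0 g).
Take 0.4 servings of almonds: +2.0 g protein for $0.52 (total $3.42, still need 0.0 g).
Filling from the cheapest source first is optimal under one linear minimum: $3.42.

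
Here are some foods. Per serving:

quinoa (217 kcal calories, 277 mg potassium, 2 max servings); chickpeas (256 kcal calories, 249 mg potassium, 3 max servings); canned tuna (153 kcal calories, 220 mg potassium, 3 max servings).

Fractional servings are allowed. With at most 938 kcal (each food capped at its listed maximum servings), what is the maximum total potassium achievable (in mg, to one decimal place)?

1257.8 mg

Potassium per kcal: canned tuna 1.438, quinoa 1.276, chickpeas 0.9727.
Take 3 servings of canned tuna: uses 459 kcal, +660.0 mg potassium (running total 660.0 mg).
Take 2 servings of quinoa: uses 434 kcal, +554.0 mg potassium (running total 1214.0 mg).
Take 0.1758 servings of chickpeas: uses 45 kcal, +43.8 mg potassium (running total 1257.8 mg).
Greedy by best ratio exhausts the calories allowance optimally: 1257.8 mg.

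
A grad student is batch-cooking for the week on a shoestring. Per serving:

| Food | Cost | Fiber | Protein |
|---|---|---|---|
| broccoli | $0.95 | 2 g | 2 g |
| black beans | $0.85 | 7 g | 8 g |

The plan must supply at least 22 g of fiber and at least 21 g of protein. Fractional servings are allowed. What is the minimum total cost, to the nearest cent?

Two binding constraints pin down two serving amounts, so the optimal mix uses at most two foods. The candidates are each food alone (scaled to the tighter of fiber/protein) and each pair with both constraints tight.
broccoli only: max(22/2, 21/2) = 11 servings → $10.45.
black beans only: max(22/7, 21/8) = 3.143 servings → $2.67.
broccoli + black beans with both targets exact would need a negative amount; discard.
The minimum over all feasible corners is $2.67.

$2.67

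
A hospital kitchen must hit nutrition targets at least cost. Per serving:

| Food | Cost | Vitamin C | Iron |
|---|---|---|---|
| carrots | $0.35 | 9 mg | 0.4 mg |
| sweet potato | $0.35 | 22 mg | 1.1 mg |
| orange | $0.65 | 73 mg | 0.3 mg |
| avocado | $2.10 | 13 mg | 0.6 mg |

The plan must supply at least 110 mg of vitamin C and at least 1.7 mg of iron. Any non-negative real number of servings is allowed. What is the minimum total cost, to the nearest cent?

Minimising a linear cost over {vitamin C ≥ 110, iron ≥ 1.7, servings ≥ 0} — the optimum is at a vertex, using one or two foods.
carrots only: max(110/9, 1.7/0.4) = 12.22 servings → $4.28.
sweet potato only: max(110/22, 1.7/1.1) = 5 servings → $1.75.
orange only: max(110/73, 1.7/0.3) = 5.667 servings → $3.68.
avocado only: max(110/13, 1.7/0.6) = 8.462 servings → $17.77.
carrots + sweet potato: intersection lies outside the first quadrant.
carrots + orange with both tight: 3.438 servings and 1.083 servings → $1.91.
carrots + avocado with both targets exact would need a negative amount; discard.
sweet potato + orange with both tight: 1.236 servings and 1.134 servings → $1.17.
sweet potato + avocado: the both-tight solution has a negative serving — not a feasible corner.
orange + avocado with both tight: 1.1 servings and 2.283 servings → $5.51.
The minimum over all feasible corners is $1.17.

$1.17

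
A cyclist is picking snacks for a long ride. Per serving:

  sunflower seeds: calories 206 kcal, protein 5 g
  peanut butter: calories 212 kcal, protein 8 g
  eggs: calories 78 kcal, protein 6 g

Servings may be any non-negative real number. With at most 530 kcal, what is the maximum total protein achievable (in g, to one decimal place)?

40.8 g

Protein per kcal: eggs 0.07692, peanut butter 0.03774, sunflower seeds 0.02427.
With no serving limits, spend the whole calories allowance on eggs: 530 kcal / 78 kcal × 6 g = 40.8 g.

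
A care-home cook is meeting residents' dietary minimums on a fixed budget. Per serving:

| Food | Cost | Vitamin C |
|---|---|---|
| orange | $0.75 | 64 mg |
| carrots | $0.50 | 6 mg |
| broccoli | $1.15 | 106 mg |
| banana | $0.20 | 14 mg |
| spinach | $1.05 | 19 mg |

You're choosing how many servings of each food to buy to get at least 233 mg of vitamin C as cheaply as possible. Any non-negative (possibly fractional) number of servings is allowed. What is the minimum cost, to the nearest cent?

$2.53

Cost per mg of vitamin C: broccoli $0.0108, orange $0.0117, banana $0.0143, spinach $0.0553, carrots $0.0833.
With no serving limits, use only broccoli: 233 mg / 106 mg = 2.198 servings × $1.15 = $2.53.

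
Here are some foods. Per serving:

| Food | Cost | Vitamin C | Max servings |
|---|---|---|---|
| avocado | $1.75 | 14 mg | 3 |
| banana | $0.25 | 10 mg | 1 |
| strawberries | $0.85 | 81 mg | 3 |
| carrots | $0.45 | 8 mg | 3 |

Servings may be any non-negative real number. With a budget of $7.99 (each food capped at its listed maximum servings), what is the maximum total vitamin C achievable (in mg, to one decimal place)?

Vitamin C per dollar: strawberries 95.29, banana 40, carrots 17.78, avocado 8.
Take 3 servings of strawberries: spends $2.55, +243.0 mg vitamin C (running total 243.0 mg).
Take 1 serving of banana: spends $0.25, +10.0 mg vitamin C (running total 253.0 mg).
Take 3 servings of carrots: spends $1.35, +24.0 mg vitamin C (running total 277.0 mg).
Take 2.194 servings of avocado: spends $3.84, +30.7 mg vitamin C (running total 307.7 mg).
Filling greedily by vitamin C-per-dollar is optimal for one linear limit, giving 307.7 mg.

307.7 mg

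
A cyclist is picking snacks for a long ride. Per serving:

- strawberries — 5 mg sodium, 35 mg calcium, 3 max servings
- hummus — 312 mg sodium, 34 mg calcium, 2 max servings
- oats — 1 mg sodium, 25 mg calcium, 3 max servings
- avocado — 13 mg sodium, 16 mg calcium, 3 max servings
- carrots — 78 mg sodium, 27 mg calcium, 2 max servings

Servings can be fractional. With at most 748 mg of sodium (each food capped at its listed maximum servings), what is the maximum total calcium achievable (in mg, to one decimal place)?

Calcium per mg sodium: oats 25, strawberries 7, avocado 1.231, carrots 0.3462, hummus 0.109.
Take 3 servings of oats: uses 3 mg sodium, +75.0 mg calcium (running total 75.0 mg).
Take 3 servings of strawberries: uses 15 mg sodium, +105.0 mg calcium (running total 180.0 mg).
Take 3 servings of avocado: uses 39 mg sodium, +48.0 mg calcium (running total 228.0 mg).
Take 2 servings of carrots: uses 156 mg sodium, +54.0 mg calcium (running total 282.0 mg).
Take 1.715 servings of hummus: uses 535 mg sodium, +58.3 mg calcium (running total 340.3 mg).
Greedy by best ratio exhausts the sodium allowance optimally: 340.3 mg.

340.3 mg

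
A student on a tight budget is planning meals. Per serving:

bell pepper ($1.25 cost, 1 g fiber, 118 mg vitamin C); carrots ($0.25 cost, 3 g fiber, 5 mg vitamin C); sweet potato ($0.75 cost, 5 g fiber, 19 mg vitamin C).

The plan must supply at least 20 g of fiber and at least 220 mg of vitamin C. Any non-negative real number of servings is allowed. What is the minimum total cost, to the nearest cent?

The cheapest plan sits at a corner of the feasible region — with two constraints it uses at most two foods.
bell pepper only: max(20/1, 220/118) = 20 servings → $25.00.
carrots only: max(20/3, 220/5) = 44 servings → $11.00.
sweet potato only: max(20/5, 220/19) = 11.58 servings → $8.68.
bell pepper + carrots with both tight: 1.605 servings and 6.132 servings → $3.54.
bell pepper + sweet potato with both tight: 1.261 servings and 3.748 servings → $4.39.
carrots + sweet potato: intersection lies outside the first quadrant.
The minimum over all feasible corners is $3.54.

$3.54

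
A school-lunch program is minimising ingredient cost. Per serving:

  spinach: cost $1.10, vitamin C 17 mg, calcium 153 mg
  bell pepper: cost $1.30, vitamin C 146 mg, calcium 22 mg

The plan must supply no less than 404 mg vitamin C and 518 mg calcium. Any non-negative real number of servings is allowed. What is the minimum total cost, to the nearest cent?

$6.48

This is a tiny linear program; its minimum lies at a vertex of the feasible set. List the vertices and price them.
spinach only: max(404/17, 518/153) = 23.76 servings → $26.14.
bell pepper only: max(404/146, 518/22) = 23.55 servings → $30.61.
spinach + bell pepper with both tight: 3.039 servings and 2.413 servings → $6.48.
Cheapest feasible corner: $6.48.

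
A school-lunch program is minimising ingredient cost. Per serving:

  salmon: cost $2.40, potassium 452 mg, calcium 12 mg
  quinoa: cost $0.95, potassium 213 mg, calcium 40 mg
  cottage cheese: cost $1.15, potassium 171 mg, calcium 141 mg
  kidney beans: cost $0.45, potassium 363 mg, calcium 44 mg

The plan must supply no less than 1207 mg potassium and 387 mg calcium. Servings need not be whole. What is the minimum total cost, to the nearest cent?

A basic optimal solution has at most two foods positive. Try each food alone and each pair with both targets met exactly.
salmon only: max(1207/452, 387/12) = 32.25 servings → $77.40.
quinoa only: max(1207/213, 387/40) = 9.675 servings → $9.19.
cottage cheese only: max(1207/171, 387/141) = 7.058 servings → $8.12.
kidney beans only: max(1207/363, 387/44) = 8.795 servings → $3.96.
salmon + quinoa with both targets exact would need a negative amount; discard.
salmon + cottage cheese with both tight: 1.686 servings and 2.601 servings → $7.04.
salmon + kidney beans: the both-tight solution has a negative serving — not a feasible corner.
quinoa + cottage cheese with both tight: 4.485 servings and 1.472 servings → $5.95.
quinoa + kidney beans: the both-tight solution has a negative serving — not a feasible corner.
cottage cheese + kidney beans with both tight: 2.001 servings and 2.382 servings → $3.37.
So the least-cost plan costs $3.37.

$3.37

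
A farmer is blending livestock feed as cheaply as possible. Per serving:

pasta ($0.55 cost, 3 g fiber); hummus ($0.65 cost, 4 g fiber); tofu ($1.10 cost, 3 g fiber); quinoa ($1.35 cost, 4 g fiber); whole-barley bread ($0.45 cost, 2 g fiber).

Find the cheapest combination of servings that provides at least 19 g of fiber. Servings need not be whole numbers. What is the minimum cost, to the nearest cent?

Cost per g of fiber: hummus $0.1625, pasta $0.1833, whole-barley bread $0.2250, quinoa $0.3375, tofu $0.3667.
With no serving limits, use only hummus: 19 g / 4 g = 4.75 servings × $0.65 = $3.09.

$3.09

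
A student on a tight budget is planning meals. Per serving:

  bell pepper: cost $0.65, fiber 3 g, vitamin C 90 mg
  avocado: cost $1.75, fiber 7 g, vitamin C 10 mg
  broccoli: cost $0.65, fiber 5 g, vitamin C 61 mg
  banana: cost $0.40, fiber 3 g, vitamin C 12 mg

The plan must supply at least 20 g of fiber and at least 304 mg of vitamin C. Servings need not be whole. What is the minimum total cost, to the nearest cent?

$2.89

With two linear requirements the optimum uses one or two foods; enumerate the corners.
bell pepper only: max(20/3, 304/90) = 6.667 servings → $4.33.
avocado only: max(20/7, 304/10) = 30.4 servings → $53.20.
broccoli only: max(20/5, 304/61) = 4.984 servings → $3.24.
banana only: max(20/3, 304/12) = 25.33 servings → $10.13.
bell pepper + avocado with both tight: 3.213 servings and 1.48 servings → $4.68.
bell pepper + broccoli with both tight: 1.124 servings and 3.326 servings → $2.89.
bell pepper + banana with both tight: 2.872 servings and 3.795 servings → $3.38.
avocado + broccoli: intersection lies outside the first quadrant.
avocado + banana: the both-tight solution has a negative serving — not a feasible corner.
broccoli + banana: the both-tight solution has a negative serving — not a feasible corner.
The minimum over all feasible corners is $2.89.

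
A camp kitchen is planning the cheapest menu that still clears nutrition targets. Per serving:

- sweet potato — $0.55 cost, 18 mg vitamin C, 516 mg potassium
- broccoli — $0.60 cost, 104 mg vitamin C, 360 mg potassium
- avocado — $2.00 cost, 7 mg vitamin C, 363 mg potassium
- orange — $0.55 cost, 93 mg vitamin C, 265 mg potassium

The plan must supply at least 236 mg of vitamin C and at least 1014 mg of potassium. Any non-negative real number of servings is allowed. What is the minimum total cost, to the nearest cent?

$1.56

The cheapest plan sits at a corner of the feasible region — with two constraints it uses at most two foods.
sweet potato only: max(236/18, 1014/516) = 13.11 servings → $7.21.
broccoli only: max(236/104, 1014/360) = 2.817 servings → $1.69.
avocado only: max(236/7, 1014/363) = 33.71 servings → $67.43.
orange only: max(236/93, 1014/265) = 3.826 servings → $2.10.
sweet potato + broccoli with both tight: 0.4344 servings and 2.194 servings → $1.56.
sweet potato + avocado: the both-tight solution has a negative serving — not a feasible corner.
sweet potato + orange with both tight: 0.7349 servings and 2.395 servings → $1.72.
broccoli + avocado with both tight: 2.23 servings and 0.5817 servings → $2.50.
broccoli + orange: intersection lies outside the first quadrant.
avocado + orange with both tight: 0.9955 servings and 2.463 servings → $3.35.
Cheapest feasible corner: $1.56.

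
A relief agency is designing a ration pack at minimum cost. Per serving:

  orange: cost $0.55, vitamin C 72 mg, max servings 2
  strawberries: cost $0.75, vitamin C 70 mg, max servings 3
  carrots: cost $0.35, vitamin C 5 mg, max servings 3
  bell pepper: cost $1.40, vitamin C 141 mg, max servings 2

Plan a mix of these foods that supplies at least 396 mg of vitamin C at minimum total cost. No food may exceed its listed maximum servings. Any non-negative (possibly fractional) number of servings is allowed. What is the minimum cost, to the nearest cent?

Cost per mg of vitamin C: orange $0.0076, bell pepper $0.0099, strawberries $0.0107, carrots $0.0700.
Take 2 servings of orange: +144.0 mg vitamin C for $1.10 (total $1.10, still need 252.0 mg).
Take 1.787 servings of bell pepper: +252.0 mg vitamin C for $2.50 (total $3.60, still need 0.0 mg).
Filling from the cheapest source first is optimal under one linear minimum: $3.60.

$3.60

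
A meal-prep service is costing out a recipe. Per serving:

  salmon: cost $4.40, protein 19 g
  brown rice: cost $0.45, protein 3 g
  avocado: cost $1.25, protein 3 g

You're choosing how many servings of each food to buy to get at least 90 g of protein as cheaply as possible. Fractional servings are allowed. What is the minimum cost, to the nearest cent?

$13.50

Cost per g of protein: brown rice $0.1500, salmon $0.2316, avocado $0.4167.
With no serving limits, use only brown rice: 90 g / 3 g = 30 servings × $0.45 = $13.50.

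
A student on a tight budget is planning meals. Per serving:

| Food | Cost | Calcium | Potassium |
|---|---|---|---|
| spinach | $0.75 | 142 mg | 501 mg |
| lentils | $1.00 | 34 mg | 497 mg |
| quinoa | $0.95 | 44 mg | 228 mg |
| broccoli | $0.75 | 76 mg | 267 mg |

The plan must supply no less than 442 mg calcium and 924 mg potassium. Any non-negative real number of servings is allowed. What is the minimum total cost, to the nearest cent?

$2.33

This is a tiny linear program; its minimum lies at a vertex of the feasible set. List the vertices and price them.
spinach only: max(442/142, 924/501) = 3.113 servings → $2.33.
lentils only: max(442/34, 924/497) = 13 servings → $13.00.
quinoa only: max(442/44, 924/228) = 10.05 servings → $9.54.
broccoli only: max(442/76, 924/267) = 5.816 servings → $4.36.
spinach + lentils: the both-tight solution has a negative serving — not a feasible corner.
spinach + quinoa: the both-tight solution has a negative serving — not a feasible corner.
spinach + broccoli: intersection lies outside the first quadrant.
lentils + quinoa with both targets exact would need a negative amount; discard.
lentils + broccoli: the both-tight solution has a negative serving — not a feasible corner.
quinoa + broccoli: the both-tight solution has a negative serving — not a feasible corner.
So the least-cost plan costs $2.33.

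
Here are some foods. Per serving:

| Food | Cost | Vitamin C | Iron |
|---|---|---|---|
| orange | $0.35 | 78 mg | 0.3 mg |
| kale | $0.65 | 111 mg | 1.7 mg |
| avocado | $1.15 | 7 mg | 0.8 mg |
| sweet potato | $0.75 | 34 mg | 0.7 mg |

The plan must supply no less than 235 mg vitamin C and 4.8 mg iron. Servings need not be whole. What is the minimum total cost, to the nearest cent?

orange only: max(235/78, 4.8/0.3) = 16 servings → $5.60.
kale only: max(235/111, 4.8/1.7) = 2.824 servings → $1.84.
avocado only: max(235/7, 4.8/0.8) = 33.57 servings → $38.61.
sweet potato only: max(235/34, 4.8/0.7) = 6.912 servings → $5.18.
orange + kale: the both-tight solution has a negative serving — not a feasible corner.
orange + avocado with both tight: 2.561 servings and 5.04 servings → $6.69.
orange + sweet potato with both tight: 0.02928 servings and 6.845 servings → $5.14.
kale + avocado with both tight: 2.008 servings and 1.733 servings → $3.30.
kale + sweet potato with both tight: 0.06533 servings and 6.698 servings → $5.07.
avocado + sweet potato with both targets exact would need a negative amount; discard.
Cheapest feasible corner: $1.84.

$1.84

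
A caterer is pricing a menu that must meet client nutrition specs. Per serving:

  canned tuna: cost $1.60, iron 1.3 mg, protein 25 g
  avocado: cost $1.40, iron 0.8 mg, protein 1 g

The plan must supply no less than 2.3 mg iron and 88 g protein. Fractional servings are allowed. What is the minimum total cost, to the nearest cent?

Check every corner: each single food scaled to meet both minima, and each pair solved so both constraints bind.
canned tuna only: max(2.3/1.3, 88/25) = 3.52 servings → $5.63.
avocado only: max(2.3/0.8, 88/1) = 88 servings → $123.20.
canned tuna + avocado: intersection lies outside the first quadrant.
Cheapest feasible corner: $5.63.

$5.63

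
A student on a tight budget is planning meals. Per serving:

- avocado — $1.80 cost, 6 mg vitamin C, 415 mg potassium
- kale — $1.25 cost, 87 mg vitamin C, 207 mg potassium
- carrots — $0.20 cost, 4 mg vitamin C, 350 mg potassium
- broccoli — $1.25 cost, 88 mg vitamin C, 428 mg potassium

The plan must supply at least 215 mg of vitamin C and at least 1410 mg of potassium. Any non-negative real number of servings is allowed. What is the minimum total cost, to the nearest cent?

Two binding constraints pin down two serving amounts, so the optimal mix uses at most two foods. The candidates are each food alone (scaled to the tighter of vitamin C/potassium) and each pair with both constraints tight.
avocado only: max(215/6, 1410/415) = 35.83 servings → $64.50.
kale only: max(215/87, 1410/207) = 6.812 servings → $8.51.
carrots only: max(215/4, 1410/350) = 53.75 servings → $10.75.
broccoli only: max(215/88, 1410/428) = 3.294 servings → $4.12.
avocado + kale with both tight: 2.242 servings and 2.317 servings → $6.93.
avocado + carrots: the both-tight solution has a negative serving — not a feasible corner.
avocado + broccoli with both tight: 0.9443 servings and 2.379 servings → $4.67.
kale + carrots with both tight: 2.35 servings and 2.639 servings → $3.47.
kale + broccoli: intersection lies outside the first quadrant.
carrots + broccoli with both tight: 1.102 servings and 2.393 servings → $3.21.
Cheapest feasible corner: $3.21.

$3.21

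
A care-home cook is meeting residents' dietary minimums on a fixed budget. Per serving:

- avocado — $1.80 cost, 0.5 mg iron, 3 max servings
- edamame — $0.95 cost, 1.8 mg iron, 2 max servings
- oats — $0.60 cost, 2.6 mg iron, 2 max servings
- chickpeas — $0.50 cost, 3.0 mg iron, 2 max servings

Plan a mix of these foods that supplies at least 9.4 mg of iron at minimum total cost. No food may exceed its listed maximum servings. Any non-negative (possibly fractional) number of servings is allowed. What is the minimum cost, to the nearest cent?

Cost per mg of iron: chickpeas $0.1667, oats $0.2308, edamame $0.5278, avocado $3.6000.
Take 2 servings of chickpeas: +6.0 mg iron for $1.00 (total $1.00, still need 3.4 mg).
Take 1.308 servings of oats: +3.4 mg iron for $0.78 (total $1.78, still need 0.0 mg).
Greedy by cheapest-per-mg is optimal for a single linear constraint, so the minimum cost is $1.78.

$1.78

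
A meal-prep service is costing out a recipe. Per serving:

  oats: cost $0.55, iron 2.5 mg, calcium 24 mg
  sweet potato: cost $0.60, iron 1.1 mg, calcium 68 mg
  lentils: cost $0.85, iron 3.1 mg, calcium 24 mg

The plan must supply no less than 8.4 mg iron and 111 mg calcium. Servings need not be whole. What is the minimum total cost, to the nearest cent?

$2.04

Two binding constraints pin down two serving amounts, so the optimal mix uses at most two foods. The candidates are each food alone (scaled to the tighter of iron/calcium) and each pair with both constraints tight.
oats only: max(8.4/2.5, 111/24) = 4.625 servings → $2.54.
sweet potato only: max(8.4/1.1, 111/68) = 7.636 servings → $4.58.
lentils only: max(8.4/3.1, 111/24) = 4.625 servings → $3.93.
oats + sweet potato with both tight: 3.127 servings and 0.5286 servings → $2.04.
oats + lentils: intersection lies outside the first quadrant.
sweet potato + lentils with both tight: 0.7728 servings and 2.435 servings → $2.53.
So the least-cost plan costs $2.04.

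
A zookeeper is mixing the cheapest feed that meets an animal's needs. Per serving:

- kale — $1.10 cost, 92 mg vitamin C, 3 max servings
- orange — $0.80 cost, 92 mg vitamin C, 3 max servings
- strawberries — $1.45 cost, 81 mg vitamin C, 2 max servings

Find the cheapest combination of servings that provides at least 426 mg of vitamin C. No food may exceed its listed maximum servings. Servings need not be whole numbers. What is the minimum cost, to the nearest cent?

$4.19

Cost per mg of vitamin C: orange $0.0087, kale $0.0120, strawberries $0.0179.
Take 3 servings of orange: +276.0 mg vitamin C for $2.40 (total $2.40, still need 150.0 mg).
Take 1.63 servings of kale: +150.0 mg vitamin C for $1.79 (total $4.19, still need 0.0 mg).
Greedy by cheapest-per-mg is optimal for a single linear constraint, so the minimum cost is $4.19.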